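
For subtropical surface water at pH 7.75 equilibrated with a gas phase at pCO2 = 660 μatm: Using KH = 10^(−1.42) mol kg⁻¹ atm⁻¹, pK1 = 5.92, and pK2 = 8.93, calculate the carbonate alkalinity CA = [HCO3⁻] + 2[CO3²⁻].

CA = 1.92 mmol/kg

[CO2*] = KH · pCO2 = 10^(−1.42) × 660×10^-6 = 2.509×10^-5 mol/kg
α₀ = 1/(1 + K1/[H⁺] + K1K2/[H⁺]²) = 1/(1 + 10^+1.83 + 10^+0.65) = 0.01368
DIC = [CO2*]/α₀ = 2.509×10^-5 / 0.01368 = 1.834 mmol/kg
CA = (α₁ + 2α₂)·DIC = (0.9252 + 2×0.06113) × 1.834 = 1.92 mmol/kg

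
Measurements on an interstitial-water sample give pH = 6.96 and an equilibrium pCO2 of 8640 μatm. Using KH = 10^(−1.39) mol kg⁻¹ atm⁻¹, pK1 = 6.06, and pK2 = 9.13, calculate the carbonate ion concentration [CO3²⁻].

[CO2*] = KH · pCO2 = 10^(−1.39) × 8640×10^-6 = 3.520×10^-4 mol/kg
α₀ = 1/(1 + K1/[H⁺] + K1K2/[H⁺]²) = 1/(1 + 10^+0.90 + 10^-1.27) = 0.1111
DIC = [CO2*]/α₀ = 3.520×10^-4 / 0.1111 = 3.167 mmol/kg
[CO3²⁻] = α₂·DIC; α₂ = 0.005969, so [CO3²⁻] = 0.005969 × 3.167 = 0.0189 mmol/kg = 18.9 μmol/kg

[CO3²⁻] = 18.9 μmol/kg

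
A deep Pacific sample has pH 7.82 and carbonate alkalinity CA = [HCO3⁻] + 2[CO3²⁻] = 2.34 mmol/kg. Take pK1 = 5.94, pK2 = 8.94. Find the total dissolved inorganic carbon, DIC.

DIC = 2.21 mmol/kg

CA = [HCO3⁻] + 2[CO3²⁻] = (α₁ + 2α₂)·DIC
At pH 7.82: [H⁺]/K1 = 10^-1.88 = 0.013183, K2/[H⁺] = 10^-1.12 = 0.075858
α₁ = 1/(1 + 0.013183 + 0.075858) = 1/1.0890 = 0.9182; α₂ = α₁·K2/[H⁺] = 0.06966
α₁ + 2α₂ = 1.0576
DIC = CA / (α₁ + 2α₂) = 2.34 / 1.0576 = 2.21 mmol/kg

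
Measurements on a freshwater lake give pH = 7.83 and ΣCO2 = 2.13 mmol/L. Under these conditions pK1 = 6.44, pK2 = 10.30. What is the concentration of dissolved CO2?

[CO2*] = 0.0831 mmol/L

α₀ = 1 / (1 + K1/[H⁺] + K1K2/[H⁺]²) = 1 / (1 + 10^+1.39 + 10^-1.08)
   = 1 / (1 + 24.547 + 0.083176) = 1/25.630 = 0.03902
[CO2*] = α₀ × DIC = 0.03902 × 2.13 = 0.0831 mmol/L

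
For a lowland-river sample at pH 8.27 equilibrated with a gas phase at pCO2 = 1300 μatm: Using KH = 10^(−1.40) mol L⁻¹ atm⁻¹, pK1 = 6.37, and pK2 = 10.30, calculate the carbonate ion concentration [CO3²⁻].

[CO3²⁻] = 0.0384 mmol/L

[CO2*] = KH · pCO2 = 10^(−1.40) × 1300×10^-6 = 5.175×10^-5 mol/L
α₀ = 1/(1 + K1/[H⁺] + K1K2/[H⁺]²) = 1/(1 + 10^+1.90 + 10^-0.13) = 0.01232
DIC = [CO2*]/α₀ = 5.175×10^-5 / 0.01232 = 4.201 mmol/L
[CO3²⁻] = α₂·DIC; α₂ = 0.009132, so [CO3²⁻] = 0.009132 × 4.201 = 0.0384 mmol/L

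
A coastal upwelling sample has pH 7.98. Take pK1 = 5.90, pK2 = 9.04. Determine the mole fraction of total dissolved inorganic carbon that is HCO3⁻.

α₁ = 0.913

α₁ = 1 / (1 + [H⁺]/K1 + K2/[H⁺]) = 1 / (1 + 10^-2.08 + 10^-1.06)
   = 1 / (1 + 0.0083176 + 0.087096) = 1/1.0954 = 0.9129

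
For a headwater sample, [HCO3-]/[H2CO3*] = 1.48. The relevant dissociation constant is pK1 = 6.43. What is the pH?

pH = 6.60

From K1 = [H⁺][HCO3-]/[H2CO3*]:  pH = pK1 + log₁₀([HCO3-]/[H2CO3*])
log₁₀(1.48) = +0.170
pH = 6.43 + (+0.170) = 6.60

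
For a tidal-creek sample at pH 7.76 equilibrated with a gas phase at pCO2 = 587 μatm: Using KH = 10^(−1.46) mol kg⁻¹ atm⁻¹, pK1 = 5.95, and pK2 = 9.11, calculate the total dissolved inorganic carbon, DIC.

[CO2*] = KH · pCO2 = 10^(−1.46) × 587×10^-6 = 2.035×10^-5 mol/kg
α₀ = 1/(1 + K1/[H⁺] + K1K2/[H⁺]²) = 1/(1 + 10^+1.81 + 10^+0.46) = 0.01461
DIC = [CO2*]/α₀ = 2.035×10^-5 / 0.01461 = 1.39 mmol/kg

DIC = 1.39 mmol/kg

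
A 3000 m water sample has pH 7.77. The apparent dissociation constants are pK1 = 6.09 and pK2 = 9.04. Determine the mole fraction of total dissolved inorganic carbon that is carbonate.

α₂ = 1 / (1 + [H⁺]/K2 + [H⁺]²/(K1K2)) = 1 / (1 + 10^+1.27 + 10^-0.41)
   = 1 / (1 + 18.621 + 0.38905) = 1/20.010 = 0.04998

α₂ = 0.0500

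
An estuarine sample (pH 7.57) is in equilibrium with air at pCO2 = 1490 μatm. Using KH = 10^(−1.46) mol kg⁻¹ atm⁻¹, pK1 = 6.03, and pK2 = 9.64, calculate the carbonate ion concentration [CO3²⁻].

[CO2*] = KH · pCO2 = 10^(−1.46) × 1490×10^-6 = 5.166×10^-5 mol/kg
α₀ = 1/(1 + K1/[H⁺] + K1K2/[H⁺]²) = 1/(1 + 10^+1.54 + 10^-0.53) = 0.02780
DIC = [CO2*]/α₀ = 5.166×10^-5 / 0.02780 = 1.858 mmol/kg
[CO3²⁻] = α₂·DIC; α₂ = 0.008205, so [CO3²⁻] = 0.008205 × 1.858 = 0.0152 mmol/kg = 15.2 μmol/kg

[CO3²⁻] = 15.2 μmol/kg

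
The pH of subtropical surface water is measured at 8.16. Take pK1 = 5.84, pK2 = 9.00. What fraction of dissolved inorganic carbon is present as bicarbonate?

α₁ = 1 / (1 + [H⁺]/K1 + K2/[H⁺]) = 1 / (1 + 10^-2.32 + 10^-0.84)
   = 1 / (1 + 0.0047863 + 0.14454) = 1/1.1493 = 0.8701

α₁ = 0.870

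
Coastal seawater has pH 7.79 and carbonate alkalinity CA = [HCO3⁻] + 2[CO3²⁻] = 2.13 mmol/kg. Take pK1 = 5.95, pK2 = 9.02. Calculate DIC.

DIC = 2.05 mmol/kg

CA = [HCO3⁻] + 2[CO3²⁻] = (α₁ + 2α₂)·DIC
At pH 7.79: [H⁺]/K1 = 10^-1.84 = 0.014454, K2/[H⁺] = 10^-1.23 = 0.058884
α₁ = 1/(1 + 0.014454 + 0.058884) = 1/1.0733 = 0.9317; α₂ = α₁·K2/[H⁺] = 0.05486
α₁ + 2α₂ = 1.0414
DIC = CA / (α₁ + 2α₂) = 2.13 / 1.0414 = 2.05 mmol/kg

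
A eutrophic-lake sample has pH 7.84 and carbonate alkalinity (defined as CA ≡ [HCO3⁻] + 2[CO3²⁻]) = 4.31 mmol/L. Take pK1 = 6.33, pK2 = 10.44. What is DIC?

DIC = 4.43 mmol/L

CA = [HCO3⁻] + 2[CO3²⁻] = (α₁ + 2α₂)·DIC
At pH 7.84: [H⁺]/K1 = 10^-1.51 = 0.030903, K2/[H⁺] = 10^-2.60 = 0.0025119
α₁ = 1/(1 + 0.030903 + 0.0025119) = 1/1.0334 = 0.9677; α₂ = α₁·K2/[H⁺] = 0.002431
α₁ + 2α₂ = 0.9725
DIC = CA / (α₁ + 2α₂) = 4.31 / 0.9725 = 4.43 mmol/L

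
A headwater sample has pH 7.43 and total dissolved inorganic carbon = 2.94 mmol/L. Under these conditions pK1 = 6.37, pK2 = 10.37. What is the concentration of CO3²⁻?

α₂ = 1 / (1 + [H⁺]/K2 + [H⁺]²/(K1K2)) = 1 / (1 + 10^+2.94 + 10^+1.88)
   = 1 / (1 + 870.96 + 75.858) = 1/947.82 = 0.001055
[CO3²⁻] = α₂ × DIC = 0.001055 × 2.94 = 0.00310 mmol/L = 3.10 μmol/L

[CO3²⁻] = 3.10 μmol/L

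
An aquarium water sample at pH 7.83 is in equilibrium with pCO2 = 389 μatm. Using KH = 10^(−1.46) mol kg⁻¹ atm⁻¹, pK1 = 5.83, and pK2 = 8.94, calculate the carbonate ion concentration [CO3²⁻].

[CO3²⁻] = 0.105 mmol/kg

[CO2*] = KH · pCO2 = 10^(−1.46) × 389×10^-6 = 1.349×10^-5 mol/kg
α₀ = 1/(1 + K1/[H⁺] + K1K2/[H⁺]²) = 1/(1 + 10^+2.00 + 10^+0.89) = 0.009194
DIC = [CO2*]/α₀ = 1.349×10^-5 / 0.009194 = 1.467 mmol/kg
[CO3²⁻] = α₂·DIC; α₂ = 0.07137, so [CO3²⁻] = 0.07137 × 1.467 = 0.105 mmol/kg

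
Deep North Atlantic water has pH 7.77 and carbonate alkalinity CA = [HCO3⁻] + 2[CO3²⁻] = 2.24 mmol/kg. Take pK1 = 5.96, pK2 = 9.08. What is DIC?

CA = [HCO3⁻] + 2[CO3²⁻] = (α₁ + 2α₂)·DIC
At pH 7.77: [H⁺]/K1 = 10^-1.81 = 0.015488, K2/[H⁺] = 10^-1.31 = 0.048978
α₁ = 1/(1 + 0.015488 + 0.048978) = 1/1.0645 = 0.9394; α₂ = α₁·K2/[H⁺] = 0.04601
α₁ + 2α₂ = 1.0315
DIC = CA / (α₁ + 2α₂) = 2.24 / 1.0315 = 2.17 mmol/kg

DIC = 2.17 mmol/kg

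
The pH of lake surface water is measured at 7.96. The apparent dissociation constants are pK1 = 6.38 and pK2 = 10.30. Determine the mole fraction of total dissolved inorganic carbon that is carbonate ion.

α₂ = 1 / (1 + [H⁺]/K2 + [H⁺]²/(K1K2)) = 1 / (1 + 10^+2.34 + 10^+0.76)
   = 1 / (1 + 218.78 + 5.7544) = 1/225.53 = 0.004434

α₂ = 0.00443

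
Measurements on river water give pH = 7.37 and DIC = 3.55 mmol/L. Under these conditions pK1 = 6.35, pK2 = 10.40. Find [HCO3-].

α₁ = 1 / (1 + [H⁺]/K1 + K2/[H⁺]) = 1 / (1 + 10^-1.02 + 10^-3.03)
   = 1 / (1 + 0.095499 + 0.00093325) = 1/1.0964 = 0.9120
[HCO3⁻] = α₁ × DIC = 0.9120 × 3.55 = 3.24 mmol/L

[HCO3⁻] = 3.24 mmol/L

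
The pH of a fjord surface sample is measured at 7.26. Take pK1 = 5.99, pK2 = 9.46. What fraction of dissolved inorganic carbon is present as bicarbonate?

α₁ = 1 / (1 + [H⁺]/K1 + K2/[H⁺]) = 1 / (1 + 10^-1.27 + 10^-2.20)
   = 1 / (1 + 0.053703 + 0.0063096) = 1/1.0600 = 0.9434

α₁ = 0.943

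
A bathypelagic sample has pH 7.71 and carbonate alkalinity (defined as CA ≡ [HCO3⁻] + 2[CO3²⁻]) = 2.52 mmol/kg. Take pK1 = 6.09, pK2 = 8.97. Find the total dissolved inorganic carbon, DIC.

CA = [HCO3⁻] + 2[CO3²⁻] = (α₁ + 2α₂)·DIC
At pH 7.71: [H⁺]/K1 = 10^-1.62 = 0.023988, K2/[H⁺] = 10^-1.26 = 0.054954
α₁ = 1/(1 + 0.023988 + 0.054954) = 1/1.0789 = 0.9268; α₂ = α₁·K2/[H⁺] = 0.05093
α₁ + 2α₂ = 1.0287
DIC = CA / (α₁ + 2α₂) = 2.52 / 1.0287 = 2.45 mmol/kg

DIC = 2.45 mmol/kg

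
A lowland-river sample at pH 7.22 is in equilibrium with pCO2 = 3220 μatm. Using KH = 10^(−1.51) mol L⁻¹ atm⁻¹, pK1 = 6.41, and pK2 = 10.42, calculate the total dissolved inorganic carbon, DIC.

DIC = 0.742 mmol/L

[CO2*] = KH · pCO2 = 10^(−1.51) × 3220×10^-6 = 9.951×10^-5 mol/L
α₀ = 1/(1 + K1/[H⁺] + K1K2/[H⁺]²) = 1/(1 + 10^+0.81 + 10^-2.39) = 0.1340
DIC = [CO2*]/α₀ = 9.951×10^-5 / 0.1340 = 0.742 mmol/L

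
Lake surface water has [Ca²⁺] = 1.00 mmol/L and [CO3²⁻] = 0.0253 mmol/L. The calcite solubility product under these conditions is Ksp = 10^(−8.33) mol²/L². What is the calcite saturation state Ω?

Ω = 5.41

Ksp = 10^(−8.33) = 4.677×10^-9
Ω = [Ca²⁺][CO3²⁻]/Ksp = (1.00×10^-3)(0.0253×10^-3) / 4.677×10^-9 = 5.41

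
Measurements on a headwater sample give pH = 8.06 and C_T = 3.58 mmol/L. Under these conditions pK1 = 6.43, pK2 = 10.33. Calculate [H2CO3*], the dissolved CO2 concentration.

α₀ = 1 / (1 + K1/[H⁺] + K1K2/[H⁺]²) = 1 / (1 + 10^+1.63 + 10^-0.64)
   = 1 / (1 + 42.658 + 0.22909) = 1/43.887 = 0.02279
[CO2*] = α₀ × DIC = 0.02279 × 3.58 = 0.0816 mmol/L

[CO2*] = 0.0816 mmol/L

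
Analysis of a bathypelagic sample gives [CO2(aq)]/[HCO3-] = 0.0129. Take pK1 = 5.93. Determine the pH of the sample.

From K1 = [H⁺][HCO3-]/[CO2(aq)]:  pH = pK1 − log₁₀([CO2(aq)]/[HCO3-])
log₁₀(0.0129) = -1.889
pH = 5.93 − (-1.889) = 7.82

pH = 7.82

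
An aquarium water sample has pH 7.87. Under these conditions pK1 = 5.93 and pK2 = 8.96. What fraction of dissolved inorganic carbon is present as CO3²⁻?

α₂ = 0.0744

α₂ = 1 / (1 + [H⁺]/K2 + [H⁺]²/(K1K2)) = 1 / (1 + 10^+1.09 + 10^-0.85)
   = 1 / (1 + 12.303 + 0.14125) = 1/13.444 = 0.07438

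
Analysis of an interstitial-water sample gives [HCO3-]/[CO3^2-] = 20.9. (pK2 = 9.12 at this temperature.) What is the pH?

From K2 = [H⁺][CO3^2-]/[HCO3-]:  pH = pK2 − log₁₀([HCO3-]/[CO3^2-])
log₁₀(20.9) = +1.320
pH = 9.12 − (+1.320) = 7.80

pH = 7.80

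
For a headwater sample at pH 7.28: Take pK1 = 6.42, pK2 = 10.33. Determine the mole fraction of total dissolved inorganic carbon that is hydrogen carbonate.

α₁ = 0.878

α₁ = 1 / (1 + [H⁺]/K1 + K2/[H⁺]) = 1 / (1 + 10^-0.86 + 10^-3.05)
   = 1 / (1 + 0.13804 + 0.00089125) = 1/1.1389 = 0.8780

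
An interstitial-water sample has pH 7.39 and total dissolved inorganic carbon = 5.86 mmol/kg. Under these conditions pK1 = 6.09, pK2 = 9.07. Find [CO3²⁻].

α₂ = 1 / (1 + [H⁺]/K2 + [H⁺]²/(K1K2)) = 1 / (1 + 10^+1.68 + 10^+0.38)
   = 1 / (1 + 47.863 + 2.3988) = 1/51.262 = 0.01951
[CO3²⁻] = α₂ × DIC = 0.01951 × 5.86 = 0.114 mmol/kg

[CO3²⁻] = 0.114 mmol/kg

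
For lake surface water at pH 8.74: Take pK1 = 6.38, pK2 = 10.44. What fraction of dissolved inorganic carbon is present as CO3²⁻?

α₂ = 0.0195

α₂ = 1 / (1 + [H⁺]/K2 + [H⁺]²/(K1K2)) = 1 / (1 + 10^+1.70 + 10^-0.66)
   = 1 / (1 + 50.119 + 0.21878) = 1/51.337 = 0.01948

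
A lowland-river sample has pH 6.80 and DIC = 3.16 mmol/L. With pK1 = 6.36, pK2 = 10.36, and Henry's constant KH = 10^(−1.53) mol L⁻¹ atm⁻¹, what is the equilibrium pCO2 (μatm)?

pCO2 = 2.85×10^4 μatm

α₀ = 1 / (1 + K1/[H⁺] + K1K2/[H⁺]²) = 1 / (1 + 10^+0.44 + 10^-3.12)
   = 1 / (1 + 2.7542 + 0.00075858) = 1/3.7550 = 0.2663
[CO2*] = α₀ × DIC = 0.2663 × 3.16 = 0.8415 mmol/L
pCO2 = [CO2*]/KH = 8.415×10^-4 / 2.951×10^-2 = 2.85×10^4 μatm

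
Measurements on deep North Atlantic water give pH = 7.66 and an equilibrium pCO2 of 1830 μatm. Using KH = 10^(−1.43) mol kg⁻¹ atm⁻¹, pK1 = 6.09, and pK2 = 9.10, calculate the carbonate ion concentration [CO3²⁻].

[CO3²⁻] = 0.0917 mmol/kg

[CO2*] = KH · pCO2 = 10^(−1.43) × 1830×10^-6 = 6.799×10^-5 mol/kg
α₀ = 1/(1 + K1/[H⁺] + K1K2/[H⁺]²) = 1/(1 + 10^+1.57 + 10^+0.13) = 0.02531
DIC = [CO2*]/α₀ = 6.799×10^-5 / 0.02531 = 2.686 mmol/kg
[CO3²⁻] = α₂·DIC; α₂ = 0.03415, so [CO3²⁻] = 0.03415 × 2.686 = 0.0917 mmol/kg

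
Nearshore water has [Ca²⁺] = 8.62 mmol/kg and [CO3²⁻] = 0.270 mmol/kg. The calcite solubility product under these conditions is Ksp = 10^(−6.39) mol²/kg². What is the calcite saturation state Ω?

Ksp = 10^(−6.39) = 4.074×10^-7
Ω = [Ca²⁺][CO3²⁻]/Ksp = (8.62×10^-3)(0.270×10^-3) / 4.074×10^-7 = 5.71

Ω = 5.71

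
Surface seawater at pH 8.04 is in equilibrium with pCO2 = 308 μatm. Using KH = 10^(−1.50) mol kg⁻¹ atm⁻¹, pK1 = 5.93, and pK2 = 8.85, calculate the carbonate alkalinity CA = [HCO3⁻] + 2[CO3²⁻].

CA = 1.64 mmol/kg

[CO2*] = KH · pCO2 = 10^(−1.50) × 308×10^-6 = 9.740×10^-6 mol/kg
α₀ = 1/(1 + K1/[H⁺] + K1K2/[H⁺]²) = 1/(1 + 10^+2.11 + 10^+1.30) = 0.006677
DIC = [CO2*]/α₀ = 9.740×10^-6 / 0.006677 = 1.459 mmol/kg
CA = (α₁ + 2α₂)·DIC = (0.8601 + 2×0.1332) × 1.459 = 1.64 mmol/kg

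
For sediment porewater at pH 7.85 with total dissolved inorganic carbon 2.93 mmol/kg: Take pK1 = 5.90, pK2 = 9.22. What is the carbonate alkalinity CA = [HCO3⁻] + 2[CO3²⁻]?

CA = 3.02 mmol/kg

CA = [HCO3⁻] + 2[CO3²⁻] = (α₁ + 2α₂)·DIC
At pH 7.85: [H⁺]/K1 = 10^-1.95 = 0.011220, K2/[H⁺] = 10^-1.37 = 0.042658
α₁ = 1/(1 + 0.011220 + 0.042658) = 1/1.0539 = 0.9489; α₂ = α₁·K2/[H⁺] = 0.04048
α₁ + 2α₂ = 1.0298
CA = 1.0298 × 2.93 = 3.02 mmol/kg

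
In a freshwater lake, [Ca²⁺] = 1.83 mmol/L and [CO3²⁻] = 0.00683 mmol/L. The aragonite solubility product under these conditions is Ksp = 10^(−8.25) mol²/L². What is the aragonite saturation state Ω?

Ksp = 10^(−8.25) = 5.623×10^-9
Ω = [Ca²⁺][CO3²⁻]/Ksp = (1.83×10^-3)(0.00683×10^-3) / 5.623×10^-9 = 2.22

Ω = 2.22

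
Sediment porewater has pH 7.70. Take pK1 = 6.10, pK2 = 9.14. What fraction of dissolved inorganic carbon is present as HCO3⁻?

α₁ = 0.942

α₁ = 1 / (1 + [H⁺]/K1 + K2/[H⁺]) = 1 / (1 + 10^-1.60 + 10^-1.44)
   = 1 / (1 + 0.025119 + 0.036308) = 1/1.0614 = 0.9421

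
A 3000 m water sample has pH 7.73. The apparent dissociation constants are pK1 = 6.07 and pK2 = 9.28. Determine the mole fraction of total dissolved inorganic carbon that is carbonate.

α₂ = 1 / (1 + [H⁺]/K2 + [H⁺]²/(K1K2)) = 1 / (1 + 10^+1.55 + 10^-0.11)
   = 1 / (1 + 35.481 + 0.77625) = 1/37.258 = 0.02684

α₂ = 0.0268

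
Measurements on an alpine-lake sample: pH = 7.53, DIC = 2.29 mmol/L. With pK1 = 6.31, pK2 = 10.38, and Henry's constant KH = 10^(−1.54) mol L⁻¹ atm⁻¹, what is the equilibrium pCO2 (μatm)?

pCO2 = 4510 μatm

α₀ = 1 / (1 + K1/[H⁺] + K1K2/[H⁺]²) = 1 / (1 + 10^+1.22 + 10^-1.63)
   = 1 / (1 + 16.596 + 0.023442) = 1/17.619 = 0.05676
[CO2*] = α₀ × DIC = 0.05676 × 2.29 = 0.1300 mmol/L
pCO2 = [CO2*]/KH = 1.300×10^-4 / 2.884×10^-2 = 4510 μatm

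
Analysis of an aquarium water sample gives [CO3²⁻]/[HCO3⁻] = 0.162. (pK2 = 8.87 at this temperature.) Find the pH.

From K2 = [H⁺][CO3²⁻]/[HCO3⁻]:  pH = pK2 + log₁₀([CO3²⁻]/[HCO3⁻])
log₁₀(0.162) = -0.790
pH = 8.87 + (-0.790) = 8.08

pH = 8.08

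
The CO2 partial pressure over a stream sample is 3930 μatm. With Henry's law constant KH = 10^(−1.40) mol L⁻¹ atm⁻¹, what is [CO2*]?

[CO2*] = 156 μmol/L

KH = 10^(−1.40) = 3.981×10^-2 mol L⁻¹ atm⁻¹
[CO2*] = KH · pCO2 = 3.981×10^-2 × 3930×10^-6 atm = 1.56×10^-4 mol/L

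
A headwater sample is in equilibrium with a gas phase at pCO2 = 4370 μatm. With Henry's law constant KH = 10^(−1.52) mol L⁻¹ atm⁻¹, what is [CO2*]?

[CO2*] = 132 μmol/L

KH = 10^(−1.52) = 3.020×10^-2 mol L⁻¹ atm⁻¹
[CO2*] = KH · pCO2 = 3.020×10^-2 × 4370×10^-6 atm = 1.32×10^-4 mol/L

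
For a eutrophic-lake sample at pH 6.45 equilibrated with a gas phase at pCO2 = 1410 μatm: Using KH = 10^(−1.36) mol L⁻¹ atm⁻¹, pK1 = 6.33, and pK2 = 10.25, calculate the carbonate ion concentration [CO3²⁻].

[CO3²⁻] = 0.0129 μmol/L

[CO2*] = KH · pCO2 = 10^(−1.36) × 1410×10^-6 = 6.155×10^-5 mol/L
α₀ = 1/(1 + K1/[H⁺] + K1K2/[H⁺]²) = 1/(1 + 10^+0.12 + 10^-3.68) = 0.4313
DIC = [CO2*]/α₀ = 6.155×10^-5 / 0.4313 = 0.1427 mmol/L
[CO3²⁻] = α₂·DIC; α₂ = 9.012×10^-5, so [CO3²⁻] = 9.012×10^-5 × 0.1427 = 1.29×10^-5 mmol/L = 0.0129 μmol/L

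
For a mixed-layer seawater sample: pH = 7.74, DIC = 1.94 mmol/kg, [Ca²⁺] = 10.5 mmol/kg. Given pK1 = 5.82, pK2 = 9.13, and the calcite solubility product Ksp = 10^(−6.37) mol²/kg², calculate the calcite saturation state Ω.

Ω = 1.85

α₂ = 1 / (1 + [H⁺]/K2 + [H⁺]²/(K1K2)) = 1 / (1 + 10^+1.39 + 10^-0.53)
   = 1 / (1 + 24.547 + 0.29512) = 1/25.842 = 0.03870
[CO3²⁻] = α₂ × DIC = 0.03870 × 1.94 = 0.07507 mmol/kg
Ksp = 10^(−6.37) = 4.266×10^-7
Ω = [Ca²⁺][CO3²⁻]/Ksp = (10.5×10^-3)(7.507×10^-5) / 4.266×10^-7 = 1.85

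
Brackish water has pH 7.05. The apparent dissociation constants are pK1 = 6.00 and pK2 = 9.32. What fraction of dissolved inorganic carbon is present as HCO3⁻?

α₁ = 0.914

α₁ = 1 / (1 + [H⁺]/K1 + K2/[H⁺]) = 1 / (1 + 10^-1.05 + 10^-2.27)
   = 1 / (1 + 0.089125 + 0.0053703) = 1/1.0945 = 0.9137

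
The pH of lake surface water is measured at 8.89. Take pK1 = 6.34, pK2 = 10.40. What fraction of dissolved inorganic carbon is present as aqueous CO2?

α₀ = 1 / (1 + K1/[H⁺] + K1K2/[H⁺]²) = 1 / (1 + 10^+2.55 + 10^+1.04)
   = 1 / (1 + 354.81 + 10.965) = 1/366.78 = 0.002726

α₀ = 0.00273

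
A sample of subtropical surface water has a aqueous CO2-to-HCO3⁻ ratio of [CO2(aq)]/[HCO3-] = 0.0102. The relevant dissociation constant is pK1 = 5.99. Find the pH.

pH = 7.98

From K1 = [H⁺][HCO3-]/[CO2(aq)]:  pH = pK1 − log₁₀([CO2(aq)]/[HCO3-])
log₁₀(0.0102) = -1.991
pH = 5.99 − (-1.991) = 7.98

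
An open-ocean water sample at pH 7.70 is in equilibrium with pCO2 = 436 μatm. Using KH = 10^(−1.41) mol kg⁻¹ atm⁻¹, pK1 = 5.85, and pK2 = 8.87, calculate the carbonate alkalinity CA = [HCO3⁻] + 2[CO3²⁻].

[CO2*] = KH · pCO2 = 10^(−1.41) × 436×10^-6 = 1.696×10^-5 mol/kg
α₀ = 1/(1 + K1/[H⁺] + K1K2/[H⁺]²) = 1/(1 + 10^+1.85 + 10^+0.68) = 0.01306
DIC = [CO2*]/α₀ = 1.696×10^-5 / 0.01306 = 1.299 mmol/kg
CA = (α₁ + 2α₂)·DIC = (0.9244 + 2×0.06250) × 1.299 = 1.36 mmol/kg

CA = 1.36 mmol/kg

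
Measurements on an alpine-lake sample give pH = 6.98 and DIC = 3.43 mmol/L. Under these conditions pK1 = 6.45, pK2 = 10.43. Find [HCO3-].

α₁ = 1 / (1 + [H⁺]/K1 + K2/[H⁺]) = 1 / (1 + 10^-0.53 + 10^-3.45)
   = 1 / (1 + 0.29512 + 0.00035481) = 1/1.2955 = 0.7719
[HCO3⁻] = α₁ × DIC = 0.7719 × 3.43 = 2.65 mmol/L

[HCO3⁻] = 2.65 mmol/L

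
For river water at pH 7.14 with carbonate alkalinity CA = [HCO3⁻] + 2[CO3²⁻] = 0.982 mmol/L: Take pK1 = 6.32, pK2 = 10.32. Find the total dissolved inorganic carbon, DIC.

CA = [HCO3⁻] + 2[CO3²⁻] = (α₁ + 2α₂)·DIC
At pH 7.14: [H⁺]/K1 = 10^-0.82 = 0.15136, K2/[H⁺] = 10^-3.18 = 0.00066069
α₁ = 1/(1 + 0.15136 + 0.00066069) = 1/1.1520 = 0.8680; α₂ = α₁·K2/[H⁺] = 0.0005735
α₁ + 2α₂ = 0.8692
DIC = CA / (α₁ + 2α₂) = 0.982 / 0.8692 = 1.13 mmol/L

DIC = 1.13 mmol/L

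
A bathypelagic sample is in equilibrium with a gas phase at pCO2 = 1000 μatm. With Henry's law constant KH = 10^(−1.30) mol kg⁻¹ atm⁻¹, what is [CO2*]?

[CO2*] = 50.1 μmol/kg

KH = 10^(−1.30) = 5.012×10^-2 mol kg⁻¹ atm⁻¹
[CO2*] = KH · pCO2 = 5.012×10^-2 × 1000×10^-6 atm = 5.01×10^-5 mol/kg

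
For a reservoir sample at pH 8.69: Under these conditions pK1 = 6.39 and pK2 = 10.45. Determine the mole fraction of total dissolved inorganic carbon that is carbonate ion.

α₂ = 0.0170

α₂ = 1 / (1 + [H⁺]/K2 + [H⁺]²/(K1K2)) = 1 / (1 + 10^+1.76 + 10^-0.54)
   = 1 / (1 + 57.544 + 0.28840) = 1/58.832 = 0.01700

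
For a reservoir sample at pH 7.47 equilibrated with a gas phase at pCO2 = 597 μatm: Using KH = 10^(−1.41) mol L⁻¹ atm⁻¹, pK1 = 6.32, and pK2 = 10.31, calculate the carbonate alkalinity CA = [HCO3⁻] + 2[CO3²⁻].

CA = 0.329 mmol/L

[CO2*] = KH · pCO2 = 10^(−1.41) × 597×10^-6 = 2.323×10^-5 mol/L
α₀ = 1/(1 + K1/[H⁺] + K1K2/[H⁺]²) = 1/(1 + 10^+1.15 + 10^-1.69) = 0.06602
DIC = [CO2*]/α₀ = 2.323×10^-5 / 0.06602 = 0.3518 mmol/L
CA = (α₁ + 2α₂)·DIC = (0.9326 + 2×0.001348) × 0.3518 = 0.329 mmol/L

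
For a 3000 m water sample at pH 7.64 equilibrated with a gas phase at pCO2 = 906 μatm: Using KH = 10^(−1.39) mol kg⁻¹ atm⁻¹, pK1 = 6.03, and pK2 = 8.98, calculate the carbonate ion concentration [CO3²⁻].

[CO3²⁻] = 0.0687 mmol/kg

[CO2*] = KH · pCO2 = 10^(−1.39) × 906×10^-6 = 3.691×10^-5 mol/kg
α₀ = 1/(1 + K1/[H⁺] + K1K2/[H⁺]²) = 1/(1 + 10^+1.61 + 10^+0.27) = 0.02294
DIC = [CO2*]/α₀ = 3.691×10^-5 / 0.02294 = 1.609 mmol/kg
[CO3²⁻] = α₂·DIC; α₂ = 0.04271, so [CO3²⁻] = 0.04271 × 1.609 = 0.0687 mmol/kg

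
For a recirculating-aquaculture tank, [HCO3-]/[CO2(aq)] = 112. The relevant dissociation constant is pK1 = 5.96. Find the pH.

pH = 8.01

From K1 = [H⁺][HCO3-]/[CO2(aq)]:  pH = pK1 + log₁₀([HCO3-]/[CO2(aq)])
log₁₀(112) = +2.049
pH = 5.96 + (+2.049) = 8.01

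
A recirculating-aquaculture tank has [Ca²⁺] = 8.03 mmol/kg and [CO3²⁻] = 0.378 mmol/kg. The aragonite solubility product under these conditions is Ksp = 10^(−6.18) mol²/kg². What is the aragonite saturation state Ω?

Ksp = 10^(−6.18) = 6.607×10^-7
Ω = [Ca²⁺][CO3²⁻]/Ksp = (8.03×10^-3)(0.378×10^-3) / 6.607×10^-7 = 4.59

Ω = 4.59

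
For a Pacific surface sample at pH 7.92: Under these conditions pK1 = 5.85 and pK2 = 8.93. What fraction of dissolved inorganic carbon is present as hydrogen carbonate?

α₁ = 1 / (1 + [H⁺]/K1 + K2/[H⁺]) = 1 / (1 + 10^-2.07 + 10^-1.01)
   = 1 / (1 + 0.0085114 + 0.097724) = 1/1.1062 = 0.9040

α₁ = 0.904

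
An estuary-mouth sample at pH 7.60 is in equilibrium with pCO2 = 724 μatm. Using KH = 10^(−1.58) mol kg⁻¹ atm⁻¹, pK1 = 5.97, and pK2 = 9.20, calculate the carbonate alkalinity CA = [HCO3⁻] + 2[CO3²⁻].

CA = 0.853 mmol/kg

[CO2*] = KH · pCO2 = 10^(−1.58) × 724×10^-6 = 1.904×10^-5 mol/kg
α₀ = 1/(1 + K1/[H⁺] + K1K2/[H⁺]²) = 1/(1 + 10^+1.63 + 10^+0.03) = 0.02236
DIC = [CO2*]/α₀ = 1.904×10^-5 / 0.02236 = 0.8518 mmol/kg
CA = (α₁ + 2α₂)·DIC = (0.9537 + 2×0.02396) × 0.8518 = 0.853 mmol/kg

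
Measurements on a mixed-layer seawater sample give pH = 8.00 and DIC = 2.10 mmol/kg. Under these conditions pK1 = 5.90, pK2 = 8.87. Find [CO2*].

[CO2*] = 14.6 μmol/kg

α₀ = 1 / (1 + K1/[H⁺] + K1K2/[H⁺]²) = 1 / (1 + 10^+2.10 + 10^+1.23)
   = 1 / (1 + 125.89 + 16.982) = 1/143.87 = 0.006950
[CO2*] = α₀ × DIC = 0.006950 × 2.10 = 0.0146 mmol/kg = 14.6 μmol/kg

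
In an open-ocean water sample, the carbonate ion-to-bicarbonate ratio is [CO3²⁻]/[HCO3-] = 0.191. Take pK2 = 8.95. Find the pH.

From K2 = [H⁺][CO3²⁻]/[HCO3-]:  pH = pK2 + log₁₀([CO3²⁻]/[HCO3-])
log₁₀(0.191) = -0.719
pH = 8.95 + (-0.719) = 8.23

pH = 8.23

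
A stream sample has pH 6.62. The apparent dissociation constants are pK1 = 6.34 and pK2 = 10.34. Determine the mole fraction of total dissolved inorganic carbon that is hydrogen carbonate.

α₁ = 0.656

α₁ = 1 / (1 + [H⁺]/K1 + K2/[H⁺]) = 1 / (1 + 10^-0.28 + 10^-3.72)
   = 1 / (1 + 0.52481 + 0.00019055) = 1/1.5250 = 0.6557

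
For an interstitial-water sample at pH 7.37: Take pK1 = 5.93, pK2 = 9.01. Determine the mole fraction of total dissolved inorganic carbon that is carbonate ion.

α₂ = 0.0216

α₂ = 1 / (1 + [H⁺]/K2 + [H⁺]²/(K1K2)) = 1 / (1 + 10^+1.64 + 10^+0.20)
   = 1 / (1 + 43.652 + 1.5849) = 1/46.236 = 0.02163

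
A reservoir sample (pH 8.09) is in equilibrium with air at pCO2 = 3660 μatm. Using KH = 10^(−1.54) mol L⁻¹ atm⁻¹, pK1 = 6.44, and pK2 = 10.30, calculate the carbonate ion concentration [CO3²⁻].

[CO3²⁻] = 0.0291 mmol/L

[CO2*] = KH · pCO2 = 10^(−1.54) × 3660×10^-6 = 1.056×10^-4 mol/L
α₀ = 1/(1 + K1/[H⁺] + K1K2/[H⁺]²) = 1/(1 + 10^+1.65 + 10^-0.56) = 0.02177
DIC = [CO2*]/α₀ = 1.056×10^-4 / 0.02177 = 4.850 mmol/L
[CO3²⁻] = α₂·DIC; α₂ = 0.005995, so [CO3²⁻] = 0.005995 × 4.850 = 0.0291 mmol/L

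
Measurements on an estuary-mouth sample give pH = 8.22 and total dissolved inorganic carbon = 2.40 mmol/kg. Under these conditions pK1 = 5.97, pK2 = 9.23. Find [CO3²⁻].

[CO3²⁻] = 0.213 mmol/kg

α₂ = 1 / (1 + [H⁺]/K2 + [H⁺]²/(K1K2)) = 1 / (1 + 10^+1.01 + 10^-1.24)
   = 1 / (1 + 10.233 + 0.057544) = 1/11.290 = 0.08857
[CO3²⁻] = α₂ × DIC = 0.08857 × 2.40 = 0.213 mmol/kg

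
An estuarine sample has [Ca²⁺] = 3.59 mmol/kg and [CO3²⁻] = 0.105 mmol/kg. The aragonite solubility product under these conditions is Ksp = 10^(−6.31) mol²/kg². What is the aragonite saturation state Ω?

Ω = 0.770

Ksp = 10^(−6.31) = 4.898×10^-7
Ω = [Ca²⁺][CO3²⁻]/Ksp = (3.59×10^-3)(0.105×10^-3) / 4.898×10^-7 = 0.770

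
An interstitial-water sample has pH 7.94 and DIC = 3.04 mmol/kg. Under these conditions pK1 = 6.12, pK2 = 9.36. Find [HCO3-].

[HCO3⁻] = 2.89 mmol/kg

α₁ = 1 / (1 + [H⁺]/K1 + K2/[H⁺]) = 1 / (1 + 10^-1.82 + 10^-1.42)
   = 1 / (1 + 0.015136 + 0.038019) = 1/1.0532 = 0.9495
[HCO3⁻] = α₁ × DIC = 0.9495 × 3.04 = 2.89 mmol/kg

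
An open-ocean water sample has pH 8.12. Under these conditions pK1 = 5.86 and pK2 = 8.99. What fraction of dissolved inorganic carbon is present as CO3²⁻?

α₂ = 0.118

α₂ = 1 / (1 + [H⁺]/K2 + [H⁺]²/(K1K2)) = 1 / (1 + 10^+0.87 + 10^-1.39)
   = 1 / (1 + 7.4131 + 0.040738) = 1/8.4538 = 0.1183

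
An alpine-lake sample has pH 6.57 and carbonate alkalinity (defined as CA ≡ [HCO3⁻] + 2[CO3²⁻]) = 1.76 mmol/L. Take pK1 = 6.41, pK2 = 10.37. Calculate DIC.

CA = [HCO3⁻] + 2[CO3²⁻] = (α₁ + 2α₂)·DIC
At pH 6.57: [H⁺]/K1 = 10^-0.16 = 0.69183, K2/[H⁺] = 10^-3.80 = 0.00015849
α₁ = 1/(1 + 0.69183 + 0.00015849) = 1/1.6920 = 0.5910; α₂ = α₁·K2/[H⁺] = 9.367×10^-5
α₁ + 2α₂ = 0.5912
DIC = CA / (α₁ + 2α₂) = 1.76 / 0.5912 = 2.98 mmol/L

DIC = 2.98 mmol/L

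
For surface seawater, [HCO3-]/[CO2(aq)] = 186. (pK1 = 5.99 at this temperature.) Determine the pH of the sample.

pH = 8.26

From K1 = [H⁺][HCO3-]/[CO2(aq)]:  pH = pK1 + log₁₀([HCO3-]/[CO2(aq)])
log₁₀(186) = +2.270
pH = 5.99 + (+2.270) = 8.26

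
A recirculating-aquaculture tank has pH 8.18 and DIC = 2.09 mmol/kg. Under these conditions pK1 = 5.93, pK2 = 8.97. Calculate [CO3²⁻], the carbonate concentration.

[CO3²⁻] = 0.290 mmol/kg

α₂ = 1 / (1 + [H⁺]/K2 + [H⁺]²/(K1K2)) = 1 / (1 + 10^+0.79 + 10^-1.46)
   = 1 / (1 + 6.1660 + 0.034674) = 1/7.2006 = 0.1389
[CO3²⁻] = α₂ × DIC = 0.1389 × 2.09 = 0.290 mmol/kg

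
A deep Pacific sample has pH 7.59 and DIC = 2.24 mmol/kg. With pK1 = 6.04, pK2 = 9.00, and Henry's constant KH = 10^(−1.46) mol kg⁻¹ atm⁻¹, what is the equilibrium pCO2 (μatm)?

pCO2 = 1710 μatm

α₀ = 1 / (1 + K1/[H⁺] + K1K2/[H⁺]²) = 1 / (1 + 10^+1.55 + 10^+0.14)
   = 1 / (1 + 35.481 + 1.3804) = 1/37.862 = 0.02641
[CO2*] = α₀ × DIC = 0.02641 × 2.24 = 0.05916 mmol/kg
pCO2 = [CO2*]/KH = 5.916×10^-5 / 3.467×10^-2 = 1710 μatm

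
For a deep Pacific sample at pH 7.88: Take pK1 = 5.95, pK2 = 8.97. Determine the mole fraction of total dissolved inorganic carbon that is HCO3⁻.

α₁ = 0.915

α₁ = 1 / (1 + [H⁺]/K1 + K2/[H⁺]) = 1 / (1 + 10^-1.93 + 10^-1.09)
   = 1 / (1 + 0.011749 + 0.081283) = 1/1.0930 = 0.9149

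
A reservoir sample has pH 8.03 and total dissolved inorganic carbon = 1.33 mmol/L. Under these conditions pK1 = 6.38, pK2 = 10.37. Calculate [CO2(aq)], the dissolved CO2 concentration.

[CO2*] = 0.0290 mmol/L

α₀ = 1 / (1 + K1/[H⁺] + K1K2/[H⁺]²) = 1 / (1 + 10^+1.65 + 10^-0.69)
   = 1 / (1 + 44.668 + 0.20417) = 1/45.873 = 0.02180
[CO2*] = α₀ × DIC = 0.02180 × 1.33 = 0.0290 mmol/L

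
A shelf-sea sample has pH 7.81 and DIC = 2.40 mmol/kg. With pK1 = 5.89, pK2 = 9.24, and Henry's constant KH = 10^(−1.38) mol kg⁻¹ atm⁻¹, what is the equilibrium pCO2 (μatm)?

pCO2 = 660 μatm

α₀ = 1 / (1 + K1/[H⁺] + K1K2/[H⁺]²) = 1 / (1 + 10^+1.92 + 10^+0.49)
   = 1 / (1 + 83.176 + 3.0903) = 1/87.267 = 0.01146
[CO2*] = α₀ × DIC = 0.01146 × 2.40 = 0.02750 mmol/kg
pCO2 = [CO2*]/KH = 2.750×10^-5 / 4.169×10^-2 = 660 μatm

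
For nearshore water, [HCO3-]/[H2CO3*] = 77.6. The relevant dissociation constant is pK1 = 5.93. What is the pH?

From K1 = [H⁺][HCO3-]/[H2CO3*]:  pH = pK1 + log₁₀([HCO3-]/[H2CO3*])
log₁₀(77.6) = +1.890
pH = 5.93 + (+1.890) = 7.82

pH = 7.82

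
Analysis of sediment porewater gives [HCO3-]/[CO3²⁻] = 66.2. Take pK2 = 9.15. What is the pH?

pH = 7.33

From K2 = [H⁺][CO3²⁻]/[HCO3-]:  pH = pK2 − log₁₀([HCO3-]/[CO3²⁻])
log₁₀(66.2) = +1.821
pH = 9.15 − (+1.821) = 7.33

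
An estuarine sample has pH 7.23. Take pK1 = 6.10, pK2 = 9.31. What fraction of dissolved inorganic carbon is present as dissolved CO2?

α₀ = 0.0685

α₀ = 1 / (1 + K1/[H⁺] + K1K2/[H⁺]²) = 1 / (1 + 10^+1.13 + 10^-0.95)
   = 1 / (1 + 13.490 + 0.11220) = 1/14.602 = 0.06848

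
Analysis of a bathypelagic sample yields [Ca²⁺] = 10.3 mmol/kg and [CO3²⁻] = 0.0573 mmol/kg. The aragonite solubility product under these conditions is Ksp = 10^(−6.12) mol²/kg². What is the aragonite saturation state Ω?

Ksp = 10^(−6.12) = 7.586×10^-7
Ω = [Ca²⁺][CO3²⁻]/Ksp = (10.3×10^-3)(0.0573×10^-3) / 7.586×10^-7 = 0.778

Ω = 0.778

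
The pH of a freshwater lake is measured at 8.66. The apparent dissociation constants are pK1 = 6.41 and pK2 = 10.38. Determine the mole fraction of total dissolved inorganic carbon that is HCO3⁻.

α₁ = 0.976

α₁ = 1 / (1 + [H⁺]/K1 + K2/[H⁺]) = 1 / (1 + 10^-2.25 + 10^-1.72)
   = 1 / (1 + 0.0056234 + 0.019055) = 1/1.0247 = 0.9759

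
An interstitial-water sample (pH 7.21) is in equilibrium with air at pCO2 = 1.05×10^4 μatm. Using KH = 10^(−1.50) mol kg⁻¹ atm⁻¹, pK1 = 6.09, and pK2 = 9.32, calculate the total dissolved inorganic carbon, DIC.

DIC = 4.74 mmol/kg

[CO2*] = KH · pCO2 = 10^(−1.50) × 1.05×10^4×10^-6 = 3.320×10^-4 mol/kg
α₀ = 1/(1 + K1/[H⁺] + K1K2/[H⁺]²) = 1/(1 + 10^+1.12 + 10^-0.99) = 0.07000
DIC = [CO2*]/α₀ = 3.320×10^-4 / 0.07000 = 4.74 mmol/kg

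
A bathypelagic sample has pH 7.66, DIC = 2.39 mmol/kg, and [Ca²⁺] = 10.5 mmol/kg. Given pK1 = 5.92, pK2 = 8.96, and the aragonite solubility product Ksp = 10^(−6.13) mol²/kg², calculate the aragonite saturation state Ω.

α₂ = 1 / (1 + [H⁺]/K2 + [H⁺]²/(K1K2)) = 1 / (1 + 10^+1.30 + 10^-0.44)
   = 1 / (1 + 19.953 + 0.36308) = 1/21.316 = 0.04691
[CO3²⁻] = α₂ × DIC = 0.04691 × 2.39 = 0.1121 mmol/kg
Ksp = 10^(−6.13) = 7.413×10^-7
Ω = [Ca²⁺][CO3²⁻]/Ksp = (10.5×10^-3)(1.121×10^-4) / 7.413×10^-7 = 1.59

Ω = 1.59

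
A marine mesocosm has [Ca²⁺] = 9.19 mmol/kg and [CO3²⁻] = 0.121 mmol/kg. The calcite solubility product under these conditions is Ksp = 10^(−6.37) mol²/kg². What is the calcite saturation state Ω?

Ω = 2.61

Ksp = 10^(−6.37) = 4.266×10^-7
Ω = [Ca²⁺][CO3²⁻]/Ksp = (9.19×10^-3)(0.121×10^-3) / 4.266×10^-7 = 2.61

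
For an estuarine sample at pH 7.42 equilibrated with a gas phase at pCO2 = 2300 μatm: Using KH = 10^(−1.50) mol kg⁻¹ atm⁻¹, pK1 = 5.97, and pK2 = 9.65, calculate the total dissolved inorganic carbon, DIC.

DIC = 2.13 mmol/kg

[CO2*] = KH · pCO2 = 10^(−1.50) × 2300×10^-6 = 7.273×10^-5 mol/kg
α₀ = 1/(1 + K1/[H⁺] + K1K2/[H⁺]²) = 1/(1 + 10^+1.45 + 10^-0.78) = 0.03407
DIC = [CO2*]/α₀ = 7.273×10^-5 / 0.03407 = 2.13 mmol/kg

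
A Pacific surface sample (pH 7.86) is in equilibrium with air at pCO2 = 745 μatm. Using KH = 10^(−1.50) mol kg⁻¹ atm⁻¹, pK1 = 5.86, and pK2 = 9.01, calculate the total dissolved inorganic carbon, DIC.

[CO2*] = KH · pCO2 = 10^(−1.50) × 745×10^-6 = 2.356×10^-5 mol/kg
α₀ = 1/(1 + K1/[H⁺] + K1K2/[H⁺]²) = 1/(1 + 10^+2.00 + 10^+0.85) = 0.009252
DIC = [CO2*]/α₀ = 2.356×10^-5 / 0.009252 = 2.55 mmol/kg

DIC = 2.55 mmol/kg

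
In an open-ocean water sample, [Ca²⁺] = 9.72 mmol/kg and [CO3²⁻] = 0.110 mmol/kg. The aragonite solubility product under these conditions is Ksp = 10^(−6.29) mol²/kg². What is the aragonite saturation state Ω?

Ω = 2.08

Ksp = 10^(−6.29) = 5.129×10^-7
Ω = [Ca²⁺][CO3²⁻]/Ksp = (9.72×10^-3)(0.110×10^-3) / 5.129×10^-7 = 2.08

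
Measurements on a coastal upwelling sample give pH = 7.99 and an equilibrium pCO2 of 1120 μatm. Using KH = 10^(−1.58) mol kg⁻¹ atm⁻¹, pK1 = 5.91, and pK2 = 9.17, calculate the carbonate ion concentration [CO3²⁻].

[CO3²⁻] = 0.234 mmol/kg

[CO2*] = KH · pCO2 = 10^(−1.58) × 1120×10^-6 = 2.946×10^-5 mol/kg
α₀ = 1/(1 + K1/[H⁺] + K1K2/[H⁺]²) = 1/(1 + 10^+2.08 + 10^+0.90) = 0.007742
DIC = [CO2*]/α₀ = 2.946×10^-5 / 0.007742 = 3.805 mmol/kg
[CO3²⁻] = α₂·DIC; α₂ = 0.06149, so [CO3²⁻] = 0.06149 × 3.805 = 0.234 mmol/kg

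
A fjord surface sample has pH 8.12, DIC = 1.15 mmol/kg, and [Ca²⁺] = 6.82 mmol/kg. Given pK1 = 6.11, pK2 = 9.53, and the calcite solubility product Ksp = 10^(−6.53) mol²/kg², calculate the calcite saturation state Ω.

α₂ = 1 / (1 + [H⁺]/K2 + [H⁺]²/(K1K2)) = 1 / (1 + 10^+1.41 + 10^-0.60)
   = 1 / (1 + 25.704 + 0.25119) = 1/26.955 = 0.03710
[CO3²⁻] = α₂ × DIC = 0.03710 × 1.15 = 0.04266 mmol/kg
Ksp = 10^(−6.53) = 2.951×10^-7
Ω = [Ca²⁺][CO3²⁻]/Ksp = (6.82×10^-3)(4.266×10^-5) / 2.951×10^-7 = 0.986

Ω = 0.986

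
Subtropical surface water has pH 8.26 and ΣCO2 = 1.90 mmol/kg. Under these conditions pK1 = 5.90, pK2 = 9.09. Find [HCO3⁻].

[HCO3⁻] = 1.65 mmol/kg

α₁ = 1 / (1 + [H⁺]/K1 + K2/[H⁺]) = 1 / (1 + 10^-2.36 + 10^-0.83)
   = 1 / (1 + 0.0043652 + 0.14791) = 1/1.1523 = 0.8678
[HCO3⁻] = α₁ × DIC = 0.8678 × 1.90 = 1.65 mmol/kg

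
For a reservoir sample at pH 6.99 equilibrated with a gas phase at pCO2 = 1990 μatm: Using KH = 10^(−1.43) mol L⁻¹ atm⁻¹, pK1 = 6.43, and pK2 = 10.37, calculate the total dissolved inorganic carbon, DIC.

[CO2*] = KH · pCO2 = 10^(−1.43) × 1990×10^-6 = 7.394×10^-5 mol/L
α₀ = 1/(1 + K1/[H⁺] + K1K2/[H⁺]²) = 1/(1 + 10^+0.56 + 10^-2.82) = 0.2159
DIC = [CO2*]/α₀ = 7.394×10^-5 / 0.2159 = 0.342 mmol/L

DIC = 0.342 mmol/L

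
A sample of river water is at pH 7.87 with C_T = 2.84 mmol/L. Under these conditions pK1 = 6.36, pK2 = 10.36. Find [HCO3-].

[HCO3⁻] = 2.75 mmol/L

α₁ = 1 / (1 + [H⁺]/K1 + K2/[H⁺]) = 1 / (1 + 10^-1.51 + 10^-2.49)
   = 1 / (1 + 0.030903 + 0.0032359) = 1/1.0341 = 0.9670
[HCO3⁻] = α₁ × DIC = 0.9670 × 2.84 = 2.75 mmol/L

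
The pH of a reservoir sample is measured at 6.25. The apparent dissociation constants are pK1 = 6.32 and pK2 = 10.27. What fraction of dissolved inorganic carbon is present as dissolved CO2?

α₀ = 1 / (1 + K1/[H⁺] + K1K2/[H⁺]²) = 1 / (1 + 10^-0.07 + 10^-4.09)
   = 1 / (1 + 0.85114 + 8.1283×10^-5) = 1/1.8512 = 0.5402

α₀ = 0.540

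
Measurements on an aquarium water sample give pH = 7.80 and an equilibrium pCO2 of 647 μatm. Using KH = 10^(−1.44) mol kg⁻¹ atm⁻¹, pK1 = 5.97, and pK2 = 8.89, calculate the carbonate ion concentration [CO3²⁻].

[CO3²⁻] = 0.129 mmol/kg

[CO2*] = KH · pCO2 = 10^(−1.44) × 647×10^-6 = 2.349×10^-5 mol/kg
α₀ = 1/(1 + K1/[H⁺] + K1K2/[H⁺]²) = 1/(1 + 10^+1.83 + 10^+0.74) = 0.01349
DIC = [CO2*]/α₀ = 2.349×10^-5 / 0.01349 = 1.741 mmol/kg
[CO3²⁻] = α₂·DIC; α₂ = 0.07416, so [CO3²⁻] = 0.07416 × 1.741 = 0.129 mmol/kg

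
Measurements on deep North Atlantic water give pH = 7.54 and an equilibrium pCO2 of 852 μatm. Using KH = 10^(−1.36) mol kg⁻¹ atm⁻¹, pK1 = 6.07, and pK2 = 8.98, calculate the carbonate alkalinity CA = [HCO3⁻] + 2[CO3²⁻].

[CO2*] = KH · pCO2 = 10^(−1.36) × 852×10^-6 = 3.719×10^-5 mol/kg
α₀ = 1/(1 + K1/[H⁺] + K1K2/[H⁺]²) = 1/(1 + 10^+1.47 + 10^+0.03) = 0.03166
DIC = [CO2*]/α₀ = 3.719×10^-5 / 0.03166 = 1.175 mmol/kg
CA = (α₁ + 2α₂)·DIC = (0.9344 + 2×0.03393) × 1.175 = 1.18 mmol/kg

CA = 1.18 mmol/kg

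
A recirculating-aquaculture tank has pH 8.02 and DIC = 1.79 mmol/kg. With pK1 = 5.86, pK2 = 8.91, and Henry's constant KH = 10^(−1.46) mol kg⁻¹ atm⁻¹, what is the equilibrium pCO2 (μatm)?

pCO2 = 314 μatm

α₀ = 1 / (1 + K1/[H⁺] + K1K2/[H⁺]²) = 1 / (1 + 10^+2.16 + 10^+1.27)
   = 1 / (1 + 144.54 + 18.621) = 1/164.16 = 0.006091
[CO2*] = α₀ × DIC = 0.006091 × 1.79 = 0.01090 mmol/kg = 10.90 μmol/kg
pCO2 = [CO2*]/KH = 1.090×10^-5 / 3.467×10^-2 = 314 μatm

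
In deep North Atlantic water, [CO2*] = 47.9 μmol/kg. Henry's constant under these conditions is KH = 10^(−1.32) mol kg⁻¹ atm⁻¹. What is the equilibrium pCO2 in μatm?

pCO2 = 1000 μatm

KH = 10^(−1.32) = 4.786×10^-2 mol kg⁻¹ atm⁻¹
pCO2 = [CO2*]/KH = 47.9×10^-6 / 4.786×10^-2 = 1.00×10^-3 atm = 1000 μatm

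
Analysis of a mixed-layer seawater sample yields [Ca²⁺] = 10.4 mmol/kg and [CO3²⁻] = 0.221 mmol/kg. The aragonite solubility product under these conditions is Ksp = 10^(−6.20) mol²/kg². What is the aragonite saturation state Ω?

Ksp = 10^(−6.20) = 6.310×10^-7
Ω = [Ca²⁺][CO3²⁻]/Ksp = (10.4×10^-3)(0.221×10^-3) / 6.310×10^-7 = 3.64

Ω = 3.64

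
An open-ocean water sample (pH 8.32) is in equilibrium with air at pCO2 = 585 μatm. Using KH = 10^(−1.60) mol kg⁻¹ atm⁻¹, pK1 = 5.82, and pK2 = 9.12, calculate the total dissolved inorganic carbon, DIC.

[CO2*] = KH · pCO2 = 10^(−1.60) × 585×10^-6 = 1.469×10^-5 mol/kg
α₀ = 1/(1 + K1/[H⁺] + K1K2/[H⁺]²) = 1/(1 + 10^+2.50 + 10^+1.70) = 0.002722
DIC = [CO2*]/α₀ = 1.469×10^-5 / 0.002722 = 5.40 mmol/kg

DIC = 5.40 mmol/kg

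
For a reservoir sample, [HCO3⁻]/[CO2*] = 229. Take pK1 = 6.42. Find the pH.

pH = 8.78

From K1 = [H⁺][HCO3⁻]/[CO2*]:  pH = pK1 + log₁₀([HCO3⁻]/[CO2*])
log₁₀(229) = +2.360
pH = 6.42 + (+2.360) = 8.78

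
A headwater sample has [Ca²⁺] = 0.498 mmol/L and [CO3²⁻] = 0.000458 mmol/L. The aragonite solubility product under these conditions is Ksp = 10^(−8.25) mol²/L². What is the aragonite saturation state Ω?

Ksp = 10^(−8.25) = 5.623×10^-9
Ω = [Ca²⁺][CO3²⁻]/Ksp = (0.498×10^-3)(0.000458×10^-3) / 5.623×10^-9 = 0.0406

Ω = 0.0406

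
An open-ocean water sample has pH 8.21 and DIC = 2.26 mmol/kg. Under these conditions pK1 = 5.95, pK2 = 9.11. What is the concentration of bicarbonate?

[HCO3⁻] = 2.00 mmol/kg

α₁ = 1 / (1 + [H⁺]/K1 + K2/[H⁺]) = 1 / (1 + 10^-2.26 + 10^-0.90)
   = 1 / (1 + 0.0054954 + 0.12589) = 1/1.1314 = 0.8839
[HCO3⁻] = α₁ × DIC = 0.8839 × 2.26 = 2.00 mmol/kg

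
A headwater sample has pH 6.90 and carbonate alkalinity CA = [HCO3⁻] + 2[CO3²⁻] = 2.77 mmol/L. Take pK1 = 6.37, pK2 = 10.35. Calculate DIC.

CA = [HCO3⁻] + 2[CO3²⁻] = (α₁ + 2α₂)·DIC
At pH 6.90: [H⁺]/K1 = 10^-0.53 = 0.29512, K2/[H⁺] = 10^-3.45 = 0.00035481
α₁ = 1/(1 + 0.29512 + 0.00035481) = 1/1.2955 = 0.7719; α₂ = α₁·K2/[H⁺] = 0.0002739
α₁ + 2α₂ = 0.7725
DIC = CA / (α₁ + 2α₂) = 2.77 / 0.7725 = 3.59 mmol/L

DIC = 3.59 mmol/L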